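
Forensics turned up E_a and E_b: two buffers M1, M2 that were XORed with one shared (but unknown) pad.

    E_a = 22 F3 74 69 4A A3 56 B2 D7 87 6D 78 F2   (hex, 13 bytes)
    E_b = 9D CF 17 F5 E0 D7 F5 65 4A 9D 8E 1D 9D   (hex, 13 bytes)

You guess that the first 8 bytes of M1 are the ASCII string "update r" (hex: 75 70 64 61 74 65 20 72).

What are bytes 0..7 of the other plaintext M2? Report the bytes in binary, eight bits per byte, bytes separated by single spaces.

11001010 01001100 00000111 11111101 11011110 00010001 10000011 10100101

First, E_a ⊕ E_b = (M1 ⊕ K) ⊕ (M2 ⊕ K) = M1 ⊕ M2, so the key drops out. Then M2 = (M1 ⊕ M2) ⊕ M1 over the first 8 bytes.
byte 0: (22 xor 9d) xor 75 = bf xor 75 = ca
byte 1: (f3 xor cf) xor 70 = 3c xor 70 = 4c
byte 2: (74 xor 17) xor 64 = 63 xor 64 = 07
byte 3: (69 xor f5) xor 61 = 9c xor 61 = fd
byte 4: (4a xor e0) xor 74 = aa xor 74 = de
byte 5: (a3 xor d7) xor 65 = 74 xor 65 = 11
byte 6: (56 xor f5) xor 20 = a3 xor 20 = 83
byte 7: (b2 xor 65) xor 72 = d7 xor 72 = a5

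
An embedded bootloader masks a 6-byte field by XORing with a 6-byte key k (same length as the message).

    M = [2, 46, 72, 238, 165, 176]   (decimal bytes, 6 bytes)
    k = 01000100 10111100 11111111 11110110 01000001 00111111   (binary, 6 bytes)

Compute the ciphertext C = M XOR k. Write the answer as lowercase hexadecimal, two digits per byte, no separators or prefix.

4692b718e48f

byte 0: 02 xor 44 = 46
byte 1: 2e xor bc = 92
byte 2: 48 xor ff = b7
byte 3: ee xor f6 = 18
byte 4: a5 xor 41 = e4
byte 5: b0 xor 3f = 8f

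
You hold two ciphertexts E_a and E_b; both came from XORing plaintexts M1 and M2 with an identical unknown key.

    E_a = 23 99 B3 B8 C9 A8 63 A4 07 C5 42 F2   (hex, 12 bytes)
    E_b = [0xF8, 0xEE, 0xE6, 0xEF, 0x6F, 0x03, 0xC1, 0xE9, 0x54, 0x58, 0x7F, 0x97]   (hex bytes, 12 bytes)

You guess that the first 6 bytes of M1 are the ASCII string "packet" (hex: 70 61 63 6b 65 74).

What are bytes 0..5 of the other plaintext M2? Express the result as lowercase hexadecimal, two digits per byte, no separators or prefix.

ab16363cc3df

First, E_a ⊕ E_b = (M1 ⊕ K) ⊕ (M2 ⊕ K) = M1 ⊕ M2, so the key drops out. Then M2 = (M1 ⊕ M2) ⊕ M1 over the first 6 bytes.
byte 0: (23 xor f8) xor 70 = db xor 70 = ab
byte 1: (99 xor ee) xor 61 = 77 xor 61 = 16
byte 2: (b3 xor e6) xor 63 = 55 xor 63 = 36
byte 3: (b8 xor ef) xor 6b = 57 xor 6b = 3c
byte 4: (c9 xor 6f) xor 65 = a6 xor 65 = c3
byte 5: (a8 xor 03) xor 74 = ab xor 74 = df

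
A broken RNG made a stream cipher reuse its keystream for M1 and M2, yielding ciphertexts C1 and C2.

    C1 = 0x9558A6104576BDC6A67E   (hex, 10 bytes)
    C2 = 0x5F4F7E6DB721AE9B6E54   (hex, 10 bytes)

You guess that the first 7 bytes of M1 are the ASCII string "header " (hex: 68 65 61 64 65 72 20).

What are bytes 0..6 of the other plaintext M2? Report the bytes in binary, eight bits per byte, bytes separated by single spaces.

10100010 01110010 10111001 00011001 10010111 00100101 00110011

First, C1 ⊕ C2 = (M1 ⊕ K) ⊕ (M2 ⊕ K) = M1 ⊕ M2, so the key drops out. Then M2 = (M1 ⊕ M2) ⊕ M1 over the first 7 bytes.
byte 0: (95 xor 5f) xor 68 = ca xor 68 = a2
byte 1: (58 xor 4f) xor 65 = 17 xor 65 = 72
byte 2: (a6 xor 7e) xor 61 = d8 xor 61 = b9
byte 3: (10 xor 6d) xor 64 = 7d xor 64 = 19
byte 4: (45 xor b7) xor 65 = f2 xor 65 = 97
byte 5: (76 xor 21) xor 72 = 57 xor 72 = 25
byte 6: (bd xor ae) xor 20 = 13 xor 20 = 33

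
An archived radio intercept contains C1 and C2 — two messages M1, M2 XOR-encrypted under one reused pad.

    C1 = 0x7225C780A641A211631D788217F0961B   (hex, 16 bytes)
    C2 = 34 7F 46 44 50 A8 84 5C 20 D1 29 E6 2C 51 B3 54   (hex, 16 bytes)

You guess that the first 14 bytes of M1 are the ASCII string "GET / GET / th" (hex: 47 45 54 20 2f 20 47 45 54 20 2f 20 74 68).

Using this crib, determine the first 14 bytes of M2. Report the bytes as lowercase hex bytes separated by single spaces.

01 1f d5 e4 d9 c9 61 08 17 ec 7e 44 4f c9

First, C1 ⊕ C2 = (M1 ⊕ K) ⊕ (M2 ⊕ K) = M1 ⊕ M2, so the key drops out. Then M2 = (M1 ⊕ M2) ⊕ M1 over the first 14 bytes.
byte 0: (72 xor 34) xor 47 = 46 xor 47 = 01
byte 1: (25 xor 7f) xor 45 = 5a xor 45 = 1f
byte 2: (c7 xor 46) xor 54 = 81 xor 54 = d5
byte 3: (80 xor 44) xor 20 = c4 xor 20 = e4
byte 4: (a6 xor 50) xor 2f = f6 xor 2f = d9
byte 5: (41 xor a8) xor 20 = e9 xor 20 = c9
byte 6: (a2 xor 84) xor 47 = 26 xor 47 = 61
byte 7: (11 xor 5c) xor 45 = 4d xor 45 = 08
byte 8: (63 xor 20) xor 54 = 43 xor 54 = 17
byte 9: (1d xor d1) xor 20 = cc xor 20 = ec
byte 10: (78 xor 29) xor 2f = 51 xor 2f = 7e
byte 11: (82 xor e6) xor 20 = 64 xor 20 = 44
byte 12: (17 xor 2c) xor 74 = 3b xor 74 = 4f
byte 13: (f0 xor 51) xor 68 = a1 xor 68 = c9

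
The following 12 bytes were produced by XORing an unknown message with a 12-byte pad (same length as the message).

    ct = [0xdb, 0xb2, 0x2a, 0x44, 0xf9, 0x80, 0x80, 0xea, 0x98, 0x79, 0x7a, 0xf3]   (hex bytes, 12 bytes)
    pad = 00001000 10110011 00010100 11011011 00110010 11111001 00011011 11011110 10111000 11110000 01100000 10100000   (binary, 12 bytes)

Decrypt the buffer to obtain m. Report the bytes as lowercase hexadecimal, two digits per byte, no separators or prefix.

d3013e9fcb799b3420891a53

db ⊕ 08 = d3
b2 ⊕ b3 = 01
2a ⊕ 14 = 3e
44 ⊕ db = 9f
f9 ⊕ 32 = cb
80 ⊕ f9 = 79
80 ⊕ 1b = 9b
ea ⊕ de = 34
98 ⊕ b8 = 20
79 ⊕ f0 = 89
7a ⊕ 60 = 1a
f3 ⊕ a0 = 53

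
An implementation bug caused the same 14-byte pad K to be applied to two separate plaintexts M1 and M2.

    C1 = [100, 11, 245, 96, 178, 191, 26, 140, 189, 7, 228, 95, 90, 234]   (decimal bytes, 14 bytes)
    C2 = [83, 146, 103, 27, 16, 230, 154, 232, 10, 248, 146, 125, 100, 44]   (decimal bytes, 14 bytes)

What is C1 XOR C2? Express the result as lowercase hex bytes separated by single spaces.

C1 ⊕ C2 = (M1 ⊕ K) ⊕ (M2 ⊕ K) = M1 ⊕ M2 — the shared key cancels under XOR.
64 xor 53 = 37
0b xor 92 = 99
f5 xor 67 = 92
60 xor 1b = 7b
b2 xor 10 = a2
bf xor e6 = 59
1a xor 9a = 80
8c xor e8 = 64
bd xor 0a = b7
07 xor f8 = ff
e4 xor 92 = 76
5f xor 7d = 22
5a xor 64 = 3e
ea xor 2c = c6

37 99 92 7b a2 59 80 64 b7 ff 76 22 3e c6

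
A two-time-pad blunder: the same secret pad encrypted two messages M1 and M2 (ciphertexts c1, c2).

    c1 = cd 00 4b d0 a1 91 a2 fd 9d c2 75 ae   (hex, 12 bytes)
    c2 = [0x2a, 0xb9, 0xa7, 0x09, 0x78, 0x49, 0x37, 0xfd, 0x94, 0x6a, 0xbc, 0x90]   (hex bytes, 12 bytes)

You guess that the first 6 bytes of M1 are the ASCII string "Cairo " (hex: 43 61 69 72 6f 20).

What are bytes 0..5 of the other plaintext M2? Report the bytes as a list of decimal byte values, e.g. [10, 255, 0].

First, c1 ⊕ c2 = (M1 ⊕ K) ⊕ (M2 ⊕ K) = M1 ⊕ M2, so the key drops out. Then M2 = (M1 ⊕ M2) ⊕ M1 over the first 6 bytes.
byte 0: (cd XOR 2a) XOR 43 = e7 XOR 43 = a4
byte 1: (00 XOR b9) XOR 61 = b9 XOR 61 = d8
byte 2: (4b XOR a7) XOR 69 = ec XOR 69 = 85
byte 3: (d0 XOR 09) XOR 72 = d9 XOR 72 = ab
byte 4: (a1 XOR 78) XOR 6f = d9 XOR 6f = b6
byte 5: (91 XOR 49) XOR 20 = d8 XOR 20 = f8

[164, 216, 133, 171, 182, 248]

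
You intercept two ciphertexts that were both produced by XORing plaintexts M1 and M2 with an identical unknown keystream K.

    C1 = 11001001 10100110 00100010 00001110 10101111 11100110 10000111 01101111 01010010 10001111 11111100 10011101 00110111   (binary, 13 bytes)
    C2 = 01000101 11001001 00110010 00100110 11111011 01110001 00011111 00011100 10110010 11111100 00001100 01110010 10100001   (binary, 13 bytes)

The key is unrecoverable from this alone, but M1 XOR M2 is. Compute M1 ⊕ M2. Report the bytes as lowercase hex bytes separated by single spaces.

C1 ⊕ C2 = (M1 ⊕ K) ⊕ (M2 ⊕ K) = M1 ⊕ M2 — the shared key cancels under XOR.
11001001 ⊕ 01000101 = 10001100
10100110 ⊕ 11001001 = 01101111
00100010 ⊕ 00110010 = 00010000
00001110 ⊕ 00100110 = 00101000
10101111 ⊕ 11111011 = 01010100
11100110 ⊕ 01110001 = 10010111
10000111 ⊕ 00011111 = 10011000
01101111 ⊕ 00011100 = 01110011
01010010 ⊕ 10110010 = 11100000
10001111 ⊕ 11111100 = 01110011
11111100 ⊕ 00001100 = 11110000
10011101 ⊕ 01110010 = 11101111
00110111 ⊕ 10100001 = 10010110

8c 6f 10 28 54 97 98 73 e0 73 f0 ef 96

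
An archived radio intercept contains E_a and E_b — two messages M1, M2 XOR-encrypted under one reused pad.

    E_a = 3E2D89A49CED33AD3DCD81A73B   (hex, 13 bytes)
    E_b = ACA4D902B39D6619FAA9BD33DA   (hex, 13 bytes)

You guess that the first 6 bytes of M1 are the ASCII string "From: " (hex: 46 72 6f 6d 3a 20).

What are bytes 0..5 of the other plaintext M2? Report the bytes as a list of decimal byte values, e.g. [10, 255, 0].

First, E_a ⊕ E_b = (M1 ⊕ K) ⊕ (M2 ⊕ K) = M1 ⊕ M2, so the key drops out. Then M2 = (M1 ⊕ M2) ⊕ M1 over the first 6 bytes.
byte 0: (3e ^ ac) ^ 46 = 92 ^ 46 = d4
byte 1: (2d ^ a4) ^ 72 = 89 ^ 72 = fb
byte 2: (89 ^ d9) ^ 6f = 50 ^ 6f = 3f
byte 3: (a4 ^ 02) ^ 6d = a6 ^ 6d = cb
byte 4: (9c ^ b3) ^ 3a = 2f ^ 3a = 15
byte 5: (ed ^ 9d) ^ 20 = 70 ^ 20 = 50

[212, 251, 63, 203, 21, 80]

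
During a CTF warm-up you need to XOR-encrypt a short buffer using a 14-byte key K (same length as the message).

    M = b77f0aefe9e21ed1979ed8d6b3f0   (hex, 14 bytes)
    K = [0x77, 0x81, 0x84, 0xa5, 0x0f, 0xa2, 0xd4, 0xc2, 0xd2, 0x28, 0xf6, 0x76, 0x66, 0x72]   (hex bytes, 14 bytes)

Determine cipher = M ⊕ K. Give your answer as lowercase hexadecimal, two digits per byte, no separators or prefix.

byte 0: b7 xor 77 = c0
byte 1: 7f xor 81 = fe
byte 2: 0a xor 84 = 8e
byte 3: ef xor a5 = 4a
byte 4: e9 xor 0f = e6
byte 5: e2 xor a2 = 40
byte 6: 1e xor d4 = ca
byte 7: d1 xor c2 = 13
byte 8: 97 xor d2 = 45
byte 9: 9e xor 28 = b6
byte 10: d8 xor f6 = 2e
byte 11: d6 xor 76 = a0
byte 12: b3 xor 66 = d5
byte 13: f0 xor 72 = 82

c0fe8e4ae640ca1345b62ea0d582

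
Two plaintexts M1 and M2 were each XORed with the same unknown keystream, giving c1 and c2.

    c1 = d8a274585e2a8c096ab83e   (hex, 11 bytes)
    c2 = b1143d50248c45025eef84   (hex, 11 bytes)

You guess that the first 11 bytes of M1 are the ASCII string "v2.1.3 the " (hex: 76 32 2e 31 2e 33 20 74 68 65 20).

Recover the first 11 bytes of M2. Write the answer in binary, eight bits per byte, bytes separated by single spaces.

00011111 10000100 01100111 00111001 01010100 10010101 11101001 01111111 01011100 00110010 10011010

First, c1 ⊕ c2 = (M1 ⊕ K) ⊕ (M2 ⊕ K) = M1 ⊕ M2, so the key drops out. Then M2 = (M1 ⊕ M2) ⊕ M1 over the first 11 bytes.
byte 0: (d8 xor b1) xor 76 = 69 xor 76 = 1f
byte 1: (a2 xor 14) xor 32 = b6 xor 32 = 84
byte 2: (74 xor 3d) xor 2e = 49 xor 2e = 67
byte 3: (58 xor 50) xor 31 = 08 xor 31 = 39
byte 4: (5e xor 24) xor 2e = 7a xor 2e = 54
byte 5: (2a xor 8c) xor 33 = a6 xor 33 = 95
byte 6: (8c xor 45) xor 20 = c9 xor 20 = e9
byte 7: (09 xor 02) xor 74 = 0b xor 74 = 7f
byte 8: (6a xor 5e) xor 68 = 34 xor 68 = 5c
byte 9: (b8 xor ef) xor 65 = 57 xor 65 = 32
byte 10: (3e xor 84) xor 20 = ba xor 20 = 9a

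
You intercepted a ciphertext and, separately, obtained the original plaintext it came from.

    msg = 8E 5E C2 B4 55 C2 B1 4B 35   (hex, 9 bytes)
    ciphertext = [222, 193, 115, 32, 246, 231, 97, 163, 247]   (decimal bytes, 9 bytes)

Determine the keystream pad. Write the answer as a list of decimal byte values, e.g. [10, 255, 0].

[80, 159, 177, 148, 163, 37, 208, 232, 194]

Since ciphertext = msg ⊕ pad, XORing both sides with msg gives pad = msg ⊕ ciphertext.
byte 0: 10001110 ^ 11011110 = 01010000
byte 1: 01011110 ^ 11000001 = 10011111
byte 2: 11000010 ^ 01110011 = 10110001
byte 3: 10110100 ^ 00100000 = 10010100
byte 4: 01010101 ^ 11110110 = 10100011
byte 5: 11000010 ^ 11100111 = 00100101
byte 6: 10110001 ^ 01100001 = 11010000
byte 7: 01001011 ^ 10100011 = 11101000
byte 8: 00110101 ^ 11110111 = 11000010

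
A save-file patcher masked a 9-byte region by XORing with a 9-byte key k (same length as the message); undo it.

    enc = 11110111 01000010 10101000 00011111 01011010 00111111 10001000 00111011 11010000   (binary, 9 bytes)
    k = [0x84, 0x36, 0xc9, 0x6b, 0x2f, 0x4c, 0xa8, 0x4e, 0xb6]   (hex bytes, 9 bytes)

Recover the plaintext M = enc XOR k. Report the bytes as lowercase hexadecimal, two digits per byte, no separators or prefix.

737461747573207566

XOR is its own inverse, so applying the key byte-wise gives the result directly.
byte 0: f7 XOR 84 = 73
byte 1: 42 XOR 36 = 74
byte 2: a8 XOR c9 = 61
byte 3: 1f XOR 6b = 74
byte 4: 5a XOR 2f = 75
byte 5: 3f XOR 4c = 73
byte 6: 88 XOR a8 = 20
byte 7: 3b XOR 4e = 75
byte 8: d0 XOR b6 = 66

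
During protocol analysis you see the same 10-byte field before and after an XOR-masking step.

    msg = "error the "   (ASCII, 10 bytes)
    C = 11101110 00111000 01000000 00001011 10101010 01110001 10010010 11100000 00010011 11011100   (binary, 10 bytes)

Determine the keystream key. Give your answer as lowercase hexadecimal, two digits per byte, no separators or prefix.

8b4a3264d851e68876fc

Since C = msg ⊕ key, XORing both sides with msg gives key = msg ⊕ C.
01100101 xor 11101110 = 10001011
01110010 xor 00111000 = 01001010
01110010 xor 01000000 = 00110010
01101111 xor 00001011 = 01100100
01110010 xor 10101010 = 11011000
00100000 xor 01110001 = 01010001
01110100 xor 10010010 = 11100110
01101000 xor 11100000 = 10001000
01100101 xor 00010011 = 01110110
00100000 xor 11011100 = 11111100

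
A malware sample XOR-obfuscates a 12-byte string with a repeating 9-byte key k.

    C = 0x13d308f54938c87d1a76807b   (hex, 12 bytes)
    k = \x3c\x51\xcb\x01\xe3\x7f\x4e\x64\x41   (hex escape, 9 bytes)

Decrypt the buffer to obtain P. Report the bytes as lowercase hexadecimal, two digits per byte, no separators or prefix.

The 9-byte key repeats, so the effective keystream is 3c 51 cb 01 e3 7f 4e 64 41 3c 51 cb.
byte 0:  19 ^  60 =  47
byte 1: 211 ^  81 = 130
byte 2:   8 ^ 203 = 195
byte 3: 245 ^   1 = 244
byte 4:  73 ^ 227 = 170
byte 5:  56 ^ 127 =  71
byte 6: 200 ^  78 = 134
byte 7: 125 ^ 100 =  25
byte 8:  26 ^  65 =  91
byte 9: 118 ^  60 =  74
byte 10: 128 ^  81 = 209
byte 11: 123 ^ 203 = 176

2f82c3f4aa4786195b4ad1b0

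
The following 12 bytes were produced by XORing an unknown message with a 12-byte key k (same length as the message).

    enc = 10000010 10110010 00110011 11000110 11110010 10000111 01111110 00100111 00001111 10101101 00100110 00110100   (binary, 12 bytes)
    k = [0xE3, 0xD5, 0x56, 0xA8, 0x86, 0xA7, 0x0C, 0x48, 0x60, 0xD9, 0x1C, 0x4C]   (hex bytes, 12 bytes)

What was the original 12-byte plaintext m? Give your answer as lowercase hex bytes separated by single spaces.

61 67 65 6e 74 20 72 6f 6f 74 3a 78

10000010 xor 11100011 = 01100001
10110010 xor 11010101 = 01100111
00110011 xor 01010110 = 01100101
11000110 xor 10101000 = 01101110
11110010 xor 10000110 = 01110100
10000111 xor 10100111 = 00100000
01111110 xor 00001100 = 01110010
00100111 xor 01001000 = 01101111
00001111 xor 01100000 = 01101111
10101101 xor 11011001 = 01110100
00100110 xor 00011100 = 00111010
00110100 xor 01001100 = 01111000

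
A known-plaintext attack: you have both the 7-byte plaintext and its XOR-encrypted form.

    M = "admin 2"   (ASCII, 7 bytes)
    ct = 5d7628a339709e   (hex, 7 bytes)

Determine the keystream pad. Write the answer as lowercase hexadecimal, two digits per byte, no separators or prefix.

Since ct = M ⊕ pad, XORing both sides with M gives pad = M ⊕ ct.
01100001 xor 01011101 = 00111100
01100100 xor 01110110 = 00010010
01101101 xor 00101000 = 01000101
01101001 xor 10100011 = 11001010
01101110 xor 00111001 = 01010111
00100000 xor 01110000 = 01010000
00110010 xor 10011110 = 10101100

3c1245ca5750ac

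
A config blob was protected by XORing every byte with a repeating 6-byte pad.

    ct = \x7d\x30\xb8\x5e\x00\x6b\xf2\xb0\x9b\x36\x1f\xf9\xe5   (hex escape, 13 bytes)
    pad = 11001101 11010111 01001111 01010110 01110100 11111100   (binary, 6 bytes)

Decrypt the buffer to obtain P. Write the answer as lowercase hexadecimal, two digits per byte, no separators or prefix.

The 6-byte key repeats, so the effective keystream is cd d7 4f 56 74 fc cd d7 4f 56 74 fc cd.
byte 0: 01111101 ⊕ 11001101 = 10110000
byte 1: 00110000 ⊕ 11010111 = 11100111
byte 2: 10111000 ⊕ 01001111 = 11110111
byte 3: 01011110 ⊕ 01010110 = 00001000
byte 4: 00000000 ⊕ 01110100 = 01110100
byte 5: 01101011 ⊕ 11111100 = 10010111
byte 6: 11110010 ⊕ 11001101 = 00111111
byte 7: 10110000 ⊕ 11010111 = 01100111
byte 8: 10011011 ⊕ 01001111 = 11010100
byte 9: 00110110 ⊕ 01010110 = 01100000
byte 10: 00011111 ⊕ 01110100 = 01101011
byte 11: 11111001 ⊕ 11111100 = 00000101
byte 12: 11100101 ⊕ 11001101 = 00101000

b0e7f70874973f67d4606b0528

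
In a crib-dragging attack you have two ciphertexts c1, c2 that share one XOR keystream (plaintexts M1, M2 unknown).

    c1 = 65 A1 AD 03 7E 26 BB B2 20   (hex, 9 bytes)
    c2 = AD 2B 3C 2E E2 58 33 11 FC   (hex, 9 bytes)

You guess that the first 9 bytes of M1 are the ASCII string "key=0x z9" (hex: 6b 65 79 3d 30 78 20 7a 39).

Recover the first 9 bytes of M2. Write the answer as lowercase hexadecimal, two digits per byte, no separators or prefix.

First, c1 ⊕ c2 = (M1 ⊕ K) ⊕ (M2 ⊕ K) = M1 ⊕ M2, so the key drops out. Then M2 = (M1 ⊕ M2) ⊕ M1 over the first 9 bytes.
byte 0: (65 xor ad) xor 6b = c8 xor 6b = a3
byte 1: (a1 xor 2b) xor 65 = 8a xor 65 = ef
byte 2: (ad xor 3c) xor 79 = 91 xor 79 = e8
byte 3: (03 xor 2e) xor 3d = 2d xor 3d = 10
byte 4: (7e xor e2) xor 30 = 9c xor 30 = ac
byte 5: (26 xor 58) xor 78 = 7e xor 78 = 06
byte 6: (bb xor 33) xor 20 = 88 xor 20 = a8
byte 7: (b2 xor 11) xor 7a = a3 xor 7a = d9
byte 8: (20 xor fc) xor 39 = dc xor 39 = e5

a3efe810ac06a8d9e5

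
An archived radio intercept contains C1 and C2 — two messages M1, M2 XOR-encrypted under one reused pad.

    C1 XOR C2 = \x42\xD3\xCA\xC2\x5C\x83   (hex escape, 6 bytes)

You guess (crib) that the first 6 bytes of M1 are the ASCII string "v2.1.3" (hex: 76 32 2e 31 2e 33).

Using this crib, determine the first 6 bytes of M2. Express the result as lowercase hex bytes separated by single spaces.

Since C1 ⊕ C2 = M1 ⊕ M2, XORing with the guessed M1 bytes yields the corresponding M2 bytes: M2 = (C1 ⊕ C2) ⊕ M1.
byte 0: 42 ⊕ 76 = 34
byte 1: d3 ⊕ 32 = e1
byte 2: ca ⊕ 2e = e4
byte 3: c2 ⊕ 31 = f3
byte 4: 5c ⊕ 2e = 72
byte 5: 83 ⊕ 33 = b0

34 e1 e4 f3 72 b0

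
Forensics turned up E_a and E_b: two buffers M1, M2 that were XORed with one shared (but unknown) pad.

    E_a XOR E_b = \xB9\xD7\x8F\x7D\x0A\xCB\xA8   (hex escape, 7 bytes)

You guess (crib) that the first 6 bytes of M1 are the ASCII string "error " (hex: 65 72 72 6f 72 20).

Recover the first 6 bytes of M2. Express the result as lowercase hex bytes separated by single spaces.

Since E_a ⊕ E_b = M1 ⊕ M2, XORing with the guessed M1 bytes yields the corresponding M2 bytes: M2 = (E_a ⊕ E_b) ⊕ M1.
10111001 ⊕ 01100101 = 11011100
11010111 ⊕ 01110010 = 10100101
10001111 ⊕ 01110010 = 11111101
01111101 ⊕ 01101111 = 00010010
00001010 ⊕ 01110010 = 01111000
11001011 ⊕ 00100000 = 11101011

dc a5 fd 12 78 eb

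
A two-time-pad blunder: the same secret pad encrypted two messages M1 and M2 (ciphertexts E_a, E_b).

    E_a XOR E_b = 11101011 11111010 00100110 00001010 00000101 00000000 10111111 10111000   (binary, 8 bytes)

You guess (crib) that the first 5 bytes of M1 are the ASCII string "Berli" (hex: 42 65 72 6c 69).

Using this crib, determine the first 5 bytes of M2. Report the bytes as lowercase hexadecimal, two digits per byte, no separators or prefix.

Since E_a ⊕ E_b = M1 ⊕ M2, XORing with the guessed M1 bytes yields the corresponding M2 bytes: M2 = (E_a ⊕ E_b) ⊕ M1.
byte 0: eb XOR 42 = a9
byte 1: fa XOR 65 = 9f
byte 2: 26 XOR 72 = 54
byte 3: 0a XOR 6c = 66
byte 4: 05 XOR 69 = 6c

a99f54666c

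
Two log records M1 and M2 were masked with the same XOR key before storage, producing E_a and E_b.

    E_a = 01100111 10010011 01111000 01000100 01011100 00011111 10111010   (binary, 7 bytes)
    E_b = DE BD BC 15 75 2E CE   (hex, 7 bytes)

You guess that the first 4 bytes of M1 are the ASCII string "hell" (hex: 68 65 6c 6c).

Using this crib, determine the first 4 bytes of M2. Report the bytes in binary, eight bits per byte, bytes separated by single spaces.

11010001 01001011 10101000 00111101

First, E_a ⊕ E_b = (M1 ⊕ K) ⊕ (M2 ⊕ K) = M1 ⊕ M2, so the key drops out. Then M2 = (M1 ⊕ M2) ⊕ M1 over the first 4 bytes.
byte 0: (67 XOR de) XOR 68 = b9 XOR 68 = d1
byte 1: (93 XOR bd) XOR 65 = 2e XOR 65 = 4b
byte 2: (78 XOR bc) XOR 6c = c4 XOR 6c = a8
byte 3: (44 XOR 15) XOR 6c = 51 XOR 6c = 3d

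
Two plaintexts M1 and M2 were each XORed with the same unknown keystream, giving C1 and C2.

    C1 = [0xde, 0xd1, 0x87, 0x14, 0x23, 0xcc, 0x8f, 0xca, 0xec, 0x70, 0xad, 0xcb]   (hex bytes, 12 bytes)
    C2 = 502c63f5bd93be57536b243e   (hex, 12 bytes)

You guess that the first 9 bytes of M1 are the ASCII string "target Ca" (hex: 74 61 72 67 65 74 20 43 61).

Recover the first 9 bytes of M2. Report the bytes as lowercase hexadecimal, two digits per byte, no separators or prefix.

fa9c9686fb2b11dede

First, C1 ⊕ C2 = (M1 ⊕ K) ⊕ (M2 ⊕ K) = M1 ⊕ M2, so the key drops out. Then M2 = (M1 ⊕ M2) ⊕ M1 over the first 9 bytes.
byte 0: (de XOR 50) XOR 74 = 8e XOR 74 = fa
byte 1: (d1 XOR 2c) XOR 61 = fd XOR 61 = 9c
byte 2: (87 XOR 63) XOR 72 = e4 XOR 72 = 96
byte 3: (14 XOR f5) XOR 67 = e1 XOR 67 = 86
byte 4: (23 XOR bd) XOR 65 = 9e XOR 65 = fb
byte 5: (cc XOR 93) XOR 74 = 5f XOR 74 = 2b
byte 6: (8f XOR be) XOR 20 = 31 XOR 20 = 11
byte 7: (ca XOR 57) XOR 43 = 9d XOR 43 = de
byte 8: (ec XOR 53) XOR 61 = bf XOR 61 = de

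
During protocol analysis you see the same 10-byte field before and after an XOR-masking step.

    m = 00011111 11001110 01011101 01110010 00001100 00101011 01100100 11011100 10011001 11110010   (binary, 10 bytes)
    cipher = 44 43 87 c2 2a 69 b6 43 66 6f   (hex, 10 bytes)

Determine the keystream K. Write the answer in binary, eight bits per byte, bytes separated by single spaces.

01011011 10001101 11011010 10110000 00100110 01000010 11010010 10011111 11111111 10011101

Since cipher = m ⊕ K, XORing both sides with m gives K = m ⊕ cipher.
00011111 ^ 01000100 = 01011011
11001110 ^ 01000011 = 10001101
01011101 ^ 10000111 = 11011010
01110010 ^ 11000010 = 10110000
00001100 ^ 00101010 = 00100110
00101011 ^ 01101001 = 01000010
01100100 ^ 10110110 = 11010010
11011100 ^ 01000011 = 10011111
10011001 ^ 01100110 = 11111111
11110010 ^ 01101111 = 10011101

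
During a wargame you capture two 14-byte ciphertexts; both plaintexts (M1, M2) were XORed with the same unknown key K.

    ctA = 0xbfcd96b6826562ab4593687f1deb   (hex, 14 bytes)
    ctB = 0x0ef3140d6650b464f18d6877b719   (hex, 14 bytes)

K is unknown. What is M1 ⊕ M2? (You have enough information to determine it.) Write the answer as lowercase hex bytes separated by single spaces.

ctA ⊕ ctB = (M1 ⊕ K) ⊕ (M2 ⊕ K) = M1 ⊕ M2 — the shared key cancels under XOR.
10111111 ^ 00001110 = 10110001
11001101 ^ 11110011 = 00111110
10010110 ^ 00010100 = 10000010
10110110 ^ 00001101 = 10111011
10000010 ^ 01100110 = 11100100
01100101 ^ 01010000 = 00110101
01100010 ^ 10110100 = 11010110
10101011 ^ 01100100 = 11001111
01000101 ^ 11110001 = 10110100
10010011 ^ 10001101 = 00011110
01101000 ^ 01101000 = 00000000
01111111 ^ 01110111 = 00001000
00011101 ^ 10110111 = 10101010
11101011 ^ 00011001 = 11110010

b1 3e 82 bb e4 35 d6 cf b4 1e 00 08 aa f2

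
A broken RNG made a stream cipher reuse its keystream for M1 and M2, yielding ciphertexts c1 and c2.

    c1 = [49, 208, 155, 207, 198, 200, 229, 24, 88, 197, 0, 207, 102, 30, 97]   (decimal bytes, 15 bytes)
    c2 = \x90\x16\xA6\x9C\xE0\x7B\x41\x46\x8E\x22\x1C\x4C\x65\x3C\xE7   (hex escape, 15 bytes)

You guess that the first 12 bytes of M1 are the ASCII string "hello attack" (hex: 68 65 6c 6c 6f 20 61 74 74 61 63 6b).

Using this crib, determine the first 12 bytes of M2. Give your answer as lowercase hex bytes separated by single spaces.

c9 a3 51 3f 49 93 c5 2a a2 86 7f e8

First, c1 ⊕ c2 = (M1 ⊕ K) ⊕ (M2 ⊕ K) = M1 ⊕ M2, so the key drops out. Then M2 = (M1 ⊕ M2) ⊕ M1 over the first 12 bytes.
byte 0: (31 XOR 90) XOR 68 = a1 XOR 68 = c9
byte 1: (d0 XOR 16) XOR 65 = c6 XOR 65 = a3
byte 2: (9b XOR a6) XOR 6c = 3d XOR 6c = 51
byte 3: (cf XOR 9c) XOR 6c = 53 XOR 6c = 3f
byte 4: (c6 XOR e0) XOR 6f = 26 XOR 6f = 49
byte 5: (c8 XOR 7b) XOR 20 = b3 XOR 20 = 93
byte 6: (e5 XOR 41) XOR 61 = a4 XOR 61 = c5
byte 7: (18 XOR 46) XOR 74 = 5e XOR 74 = 2a
byte 8: (58 XOR 8e) XOR 74 = d6 XOR 74 = a2
byte 9: (c5 XOR 22) XOR 61 = e7 XOR 61 = 86
byte 10: (00 XOR 1c) XOR 63 = 1c XOR 63 = 7f
byte 11: (cf XOR 4c) XOR 6b = 83 XOR 6b = e8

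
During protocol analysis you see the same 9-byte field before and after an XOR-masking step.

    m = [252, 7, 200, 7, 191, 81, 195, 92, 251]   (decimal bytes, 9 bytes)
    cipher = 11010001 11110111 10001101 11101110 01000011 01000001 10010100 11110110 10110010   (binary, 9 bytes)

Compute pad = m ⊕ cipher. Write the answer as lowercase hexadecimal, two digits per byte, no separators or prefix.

2df045e9fc1057aa49

Since cipher = m ⊕ pad, XORing both sides with m gives pad = m ⊕ cipher.
11111100 ⊕ 11010001 = 00101101
00000111 ⊕ 11110111 = 11110000
11001000 ⊕ 10001101 = 01000101
00000111 ⊕ 11101110 = 11101001
10111111 ⊕ 01000011 = 11111100
01010001 ⊕ 01000001 = 00010000
11000011 ⊕ 10010100 = 01010111
01011100 ⊕ 11110110 = 10101010
11111011 ⊕ 10110010 = 01001001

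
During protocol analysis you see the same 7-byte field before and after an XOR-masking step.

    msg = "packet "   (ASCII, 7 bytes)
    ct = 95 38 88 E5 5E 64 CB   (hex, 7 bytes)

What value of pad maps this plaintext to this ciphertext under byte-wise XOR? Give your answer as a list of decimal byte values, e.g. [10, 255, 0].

Since ct = msg ⊕ pad, XORing both sides with msg gives pad = msg ⊕ ct.
byte 0: 70 ^ 95 = e5
byte 1: 61 ^ 38 = 59
byte 2: 63 ^ 88 = eb
byte 3: 6b ^ e5 = 8e
byte 4: 65 ^ 5e = 3b
byte 5: 74 ^ 64 = 10
byte 6: 20 ^ cb = eb

[229, 89, 235, 142, 59, 16, 235]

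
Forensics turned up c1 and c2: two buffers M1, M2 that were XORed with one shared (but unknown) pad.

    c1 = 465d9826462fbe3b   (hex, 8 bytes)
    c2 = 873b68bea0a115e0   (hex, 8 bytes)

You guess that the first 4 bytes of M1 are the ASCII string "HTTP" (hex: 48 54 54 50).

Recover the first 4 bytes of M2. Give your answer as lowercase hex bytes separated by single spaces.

First, c1 ⊕ c2 = (M1 ⊕ K) ⊕ (M2 ⊕ K) = M1 ⊕ M2, so the key drops out. Then M2 = (M1 ⊕ M2) ⊕ M1 over the first 4 bytes.
byte 0: (46 ^ 87) ^ 48 = c1 ^ 48 = 89
byte 1: (5d ^ 3b) ^ 54 = 66 ^ 54 = 32
byte 2: (98 ^ 68) ^ 54 = f0 ^ 54 = a4
byte 3: (26 ^ be) ^ 50 = 98 ^ 50 = c8

89 32 a4 c8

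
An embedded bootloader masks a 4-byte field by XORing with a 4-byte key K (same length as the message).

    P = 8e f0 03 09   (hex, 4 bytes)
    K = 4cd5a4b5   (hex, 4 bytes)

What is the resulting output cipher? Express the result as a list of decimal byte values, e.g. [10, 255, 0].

[194, 37, 167, 188]

XOR is its own inverse, so applying the key byte-wise gives the result directly.
8e ^ 4c = c2
f0 ^ d5 = 25
03 ^ a4 = a7
09 ^ b5 = bc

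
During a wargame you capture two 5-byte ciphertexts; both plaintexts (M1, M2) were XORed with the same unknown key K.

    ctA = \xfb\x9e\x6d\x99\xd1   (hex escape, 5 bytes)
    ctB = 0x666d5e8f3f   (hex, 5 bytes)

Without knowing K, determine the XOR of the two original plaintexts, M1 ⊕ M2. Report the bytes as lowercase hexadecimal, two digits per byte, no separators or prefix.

9df33316ee

ctA ⊕ ctB = (M1 ⊕ K) ⊕ (M2 ⊕ K) = M1 ⊕ M2 — the shared key cancels under XOR.
fb ⊕ 66 = 9d
9e ⊕ 6d = f3
6d ⊕ 5e = 33
99 ⊕ 8f = 16
d1 ⊕ 3f = ee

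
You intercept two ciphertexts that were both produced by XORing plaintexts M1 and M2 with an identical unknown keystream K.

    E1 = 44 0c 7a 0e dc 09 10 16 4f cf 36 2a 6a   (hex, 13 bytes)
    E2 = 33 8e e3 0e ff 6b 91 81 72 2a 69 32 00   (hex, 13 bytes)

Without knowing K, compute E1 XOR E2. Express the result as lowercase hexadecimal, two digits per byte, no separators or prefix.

E1 ⊕ E2 = (M1 ⊕ K) ⊕ (M2 ⊕ K) = M1 ⊕ M2 — the shared key cancels under XOR.
44 ⊕ 33 = 77
0c ⊕ 8e = 82
7a ⊕ e3 = 99
0e ⊕ 0e = 00
dc ⊕ ff = 23
09 ⊕ 6b = 62
10 ⊕ 91 = 81
16 ⊕ 81 = 97
4f ⊕ 72 = 3d
cf ⊕ 2a = e5
36 ⊕ 69 = 5f
2a ⊕ 32 = 18
6a ⊕ 00 = 6a

77829900236281973de55f186a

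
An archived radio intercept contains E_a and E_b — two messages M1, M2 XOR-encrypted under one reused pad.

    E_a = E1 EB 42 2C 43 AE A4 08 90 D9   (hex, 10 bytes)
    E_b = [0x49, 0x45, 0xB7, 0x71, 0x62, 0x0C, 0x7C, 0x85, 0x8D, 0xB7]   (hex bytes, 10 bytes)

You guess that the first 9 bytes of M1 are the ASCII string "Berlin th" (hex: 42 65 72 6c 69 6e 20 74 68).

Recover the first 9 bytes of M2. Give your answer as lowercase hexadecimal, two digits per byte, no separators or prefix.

First, E_a ⊕ E_b = (M1 ⊕ K) ⊕ (M2 ⊕ K) = M1 ⊕ M2, so the key drops out. Then M2 = (M1 ⊕ M2) ⊕ M1 over the first 9 bytes.
byte 0: (e1 ^ 49) ^ 42 = a8 ^ 42 = ea
byte 1: (eb ^ 45) ^ 65 = ae ^ 65 = cb
byte 2: (42 ^ b7) ^ 72 = f5 ^ 72 = 87
byte 3: (2c ^ 71) ^ 6c = 5d ^ 6c = 31
byte 4: (43 ^ 62) ^ 69 = 21 ^ 69 = 48
byte 5: (ae ^ 0c) ^ 6e = a2 ^ 6e = cc
byte 6: (a4 ^ 7c) ^ 20 = d8 ^ 20 = f8
byte 7: (08 ^ 85) ^ 74 = 8d ^ 74 = f9
byte 8: (90 ^ 8d) ^ 68 = 1d ^ 68 = 75

eacb873148ccf8f975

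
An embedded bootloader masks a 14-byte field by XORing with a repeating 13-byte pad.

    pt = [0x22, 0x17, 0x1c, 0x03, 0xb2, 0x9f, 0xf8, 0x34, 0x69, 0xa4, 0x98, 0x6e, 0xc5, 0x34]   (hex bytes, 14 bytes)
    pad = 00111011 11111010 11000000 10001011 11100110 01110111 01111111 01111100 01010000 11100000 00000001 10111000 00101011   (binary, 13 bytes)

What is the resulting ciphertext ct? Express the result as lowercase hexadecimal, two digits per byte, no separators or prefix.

The 13-byte key repeats, so the effective keystream is 3b fa c0 8b e6 77 7f 7c 50 e0 01 b8 2b 3b.
byte 0: 22 XOR 3b = 19
byte 1: 17 XOR fa = ed
byte 2: 1c XOR c0 = dc
byte 3: 03 XOR 8b = 88
byte 4: b2 XOR e6 = 54
byte 5: 9f XOR 77 = e8
byte 6: f8 XOR 7f = 87
byte 7: 34 XOR 7c = 48
byte 8: 69 XOR 50 = 39
byte 9: a4 XOR e0 = 44
byte 10: 98 XOR 01 = 99
byte 11: 6e XOR b8 = d6
byte 12: c5 XOR 2b = ee
byte 13: 34 XOR 3b = 0f

19eddc8854e88748394499d6ee0f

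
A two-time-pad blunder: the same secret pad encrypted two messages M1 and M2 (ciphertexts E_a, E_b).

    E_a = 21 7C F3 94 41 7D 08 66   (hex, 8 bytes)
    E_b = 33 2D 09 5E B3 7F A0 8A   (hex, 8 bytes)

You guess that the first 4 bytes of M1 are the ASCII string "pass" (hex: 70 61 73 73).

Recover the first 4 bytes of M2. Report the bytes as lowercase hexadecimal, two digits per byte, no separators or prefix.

First, E_a ⊕ E_b = (M1 ⊕ K) ⊕ (M2 ⊕ K) = M1 ⊕ M2, so the key drops out. Then M2 = (M1 ⊕ M2) ⊕ M1 over the first 4 bytes.
byte 0: (21 xor 33) xor 70 = 12 xor 70 = 62
byte 1: (7c xor 2d) xor 61 = 51 xor 61 = 30
byte 2: (f3 xor 09) xor 73 = fa xor 73 = 89
byte 3: (94 xor 5e) xor 73 = ca xor 73 = b9

623089b9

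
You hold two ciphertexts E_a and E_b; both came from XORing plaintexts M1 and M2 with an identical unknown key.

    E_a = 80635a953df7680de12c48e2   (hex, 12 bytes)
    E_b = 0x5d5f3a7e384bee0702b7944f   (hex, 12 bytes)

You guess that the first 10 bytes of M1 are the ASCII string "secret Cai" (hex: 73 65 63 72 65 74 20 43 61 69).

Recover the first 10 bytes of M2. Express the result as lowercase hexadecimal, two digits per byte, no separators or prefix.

ae59039960c8a64982f2

First, E_a ⊕ E_b = (M1 ⊕ K) ⊕ (M2 ⊕ K) = M1 ⊕ M2, so the key drops out. Then M2 = (M1 ⊕ M2) ⊕ M1 over the first 10 bytes.
byte 0: (80 xor 5d) xor 73 = dd xor 73 = ae
byte 1: (63 xor 5f) xor 65 = 3c xor 65 = 59
byte 2: (5a xor 3a) xor 63 = 60 xor 63 = 03
byte 3: (95 xor 7e) xor 72 = eb xor 72 = 99
byte 4: (3d xor 38) xor 65 = 05 xor 65 = 60
byte 5: (f7 xor 4b) xor 74 = bc xor 74 = c8
byte 6: (68 xor ee) xor 20 = 86 xor 20 = a6
byte 7: (0d xor 07) xor 43 = 0a xor 43 = 49
byte 8: (e1 xor 02) xor 61 = e3 xor 61 = 82
byte 9: (2c xor b7) xor 69 = 9b xor 69 = f2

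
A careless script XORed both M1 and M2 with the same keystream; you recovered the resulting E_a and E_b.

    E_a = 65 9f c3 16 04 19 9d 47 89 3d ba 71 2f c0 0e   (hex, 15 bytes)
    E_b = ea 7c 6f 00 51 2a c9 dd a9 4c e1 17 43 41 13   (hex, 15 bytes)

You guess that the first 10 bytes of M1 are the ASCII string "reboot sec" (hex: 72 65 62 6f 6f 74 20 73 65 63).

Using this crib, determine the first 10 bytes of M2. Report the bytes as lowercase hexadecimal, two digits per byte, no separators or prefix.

First, E_a ⊕ E_b = (M1 ⊕ K) ⊕ (M2 ⊕ K) = M1 ⊕ M2, so the key drops out. Then M2 = (M1 ⊕ M2) ⊕ M1 over the first 10 bytes.
byte 0: (65 xor ea) xor 72 = 8f xor 72 = fd
byte 1: (9f xor 7c) xor 65 = e3 xor 65 = 86
byte 2: (c3 xor 6f) xor 62 = ac xor 62 = ce
byte 3: (16 xor 00) xor 6f = 16 xor 6f = 79
byte 4: (04 xor 51) xor 6f = 55 xor 6f = 3a
byte 5: (19 xor 2a) xor 74 = 33 xor 74 = 47
byte 6: (9d xor c9) xor 20 = 54 xor 20 = 74
byte 7: (47 xor dd) xor 73 = 9a xor 73 = e9
byte 8: (89 xor a9) xor 65 = 20 xor 65 = 45
byte 9: (3d xor 4c) xor 63 = 71 xor 63 = 12

fd86ce793a4774e94512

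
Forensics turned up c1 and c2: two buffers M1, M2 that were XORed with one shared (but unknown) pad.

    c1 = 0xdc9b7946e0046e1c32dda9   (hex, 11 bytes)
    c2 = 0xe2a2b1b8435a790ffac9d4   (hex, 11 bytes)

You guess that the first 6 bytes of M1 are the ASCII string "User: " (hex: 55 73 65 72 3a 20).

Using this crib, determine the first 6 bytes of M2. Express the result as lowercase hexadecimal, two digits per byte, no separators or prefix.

First, c1 ⊕ c2 = (M1 ⊕ K) ⊕ (M2 ⊕ K) = M1 ⊕ M2, so the key drops out. Then M2 = (M1 ⊕ M2) ⊕ M1 over the first 6 bytes.
byte 0: (dc ^ e2) ^ 55 = 3e ^ 55 = 6b
byte 1: (9b ^ a2) ^ 73 = 39 ^ 73 = 4a
byte 2: (79 ^ b1) ^ 65 = c8 ^ 65 = ad
byte 3: (46 ^ b8) ^ 72 = fe ^ 72 = 8c
byte 4: (e0 ^ 43) ^ 3a = a3 ^ 3a = 99
byte 5: (04 ^ 5a) ^ 20 = 5e ^ 20 = 7e

6b4aad8c997e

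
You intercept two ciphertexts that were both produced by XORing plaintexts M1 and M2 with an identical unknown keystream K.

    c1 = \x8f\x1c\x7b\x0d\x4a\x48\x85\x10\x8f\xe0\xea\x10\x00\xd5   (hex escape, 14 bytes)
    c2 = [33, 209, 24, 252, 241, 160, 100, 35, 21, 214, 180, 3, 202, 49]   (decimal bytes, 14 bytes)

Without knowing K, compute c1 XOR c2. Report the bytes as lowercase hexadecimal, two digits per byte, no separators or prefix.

c1 ⊕ c2 = (M1 ⊕ K) ⊕ (M2 ⊕ K) = M1 ⊕ M2 — the shared key cancels under XOR.
8f ^ 21 = ae
1c ^ d1 = cd
7b ^ 18 = 63
0d ^ fc = f1
4a ^ f1 = bb
48 ^ a0 = e8
85 ^ 64 = e1
10 ^ 23 = 33
8f ^ 15 = 9a
e0 ^ d6 = 36
ea ^ b4 = 5e
10 ^ 03 = 13
00 ^ ca = ca
d5 ^ 31 = e4

aecd63f1bbe8e1339a365e13cae4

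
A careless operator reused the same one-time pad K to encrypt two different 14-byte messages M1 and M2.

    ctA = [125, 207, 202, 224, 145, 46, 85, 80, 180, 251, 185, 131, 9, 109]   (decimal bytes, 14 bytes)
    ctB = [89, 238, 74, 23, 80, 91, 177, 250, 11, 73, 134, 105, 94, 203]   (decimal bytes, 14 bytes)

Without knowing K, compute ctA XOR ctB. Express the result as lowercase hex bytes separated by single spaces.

ctA ⊕ ctB = (M1 ⊕ K) ⊕ (M2 ⊕ K) = M1 ⊕ M2 — the shared key cancels under XOR.
byte 0: 7d ⊕ 59 = 24
byte 1: cf ⊕ ee = 21
byte 2: ca ⊕ 4a = 80
byte 3: e0 ⊕ 17 = f7
byte 4: 91 ⊕ 50 = c1
byte 5: 2e ⊕ 5b = 75
byte 6: 55 ⊕ b1 = e4
byte 7: 50 ⊕ fa = aa
byte 8: b4 ⊕ 0b = bf
byte 9: fb ⊕ 49 = b2
byte 10: b9 ⊕ 86 = 3f
byte 11: 83 ⊕ 69 = ea
byte 12: 09 ⊕ 5e = 57
byte 13: 6d ⊕ cb = a6

24 21 80 f7 c1 75 e4 aa bf b2 3f ea 57 a6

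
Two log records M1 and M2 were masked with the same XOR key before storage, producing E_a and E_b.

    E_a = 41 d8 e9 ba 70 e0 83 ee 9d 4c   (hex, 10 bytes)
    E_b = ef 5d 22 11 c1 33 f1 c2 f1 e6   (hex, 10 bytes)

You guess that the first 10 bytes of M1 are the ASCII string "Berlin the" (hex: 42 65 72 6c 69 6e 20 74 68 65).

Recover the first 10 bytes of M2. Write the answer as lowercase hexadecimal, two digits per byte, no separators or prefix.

First, E_a ⊕ E_b = (M1 ⊕ K) ⊕ (M2 ⊕ K) = M1 ⊕ M2, so the key drops out. Then M2 = (M1 ⊕ M2) ⊕ M1 over the first 10 bytes.
byte 0: (41 XOR ef) XOR 42 = ae XOR 42 = ec
byte 1: (d8 XOR 5d) XOR 65 = 85 XOR 65 = e0
byte 2: (e9 XOR 22) XOR 72 = cb XOR 72 = b9
byte 3: (ba XOR 11) XOR 6c = ab XOR 6c = c7
byte 4: (70 XOR c1) XOR 69 = b1 XOR 69 = d8
byte 5: (e0 XOR 33) XOR 6e = d3 XOR 6e = bd
byte 6: (83 XOR f1) XOR 20 = 72 XOR 20 = 52
byte 7: (ee XOR c2) XOR 74 = 2c XOR 74 = 58
byte 8: (9d XOR f1) XOR 68 = 6c XOR 68 = 04
byte 9: (4c XOR e6) XOR 65 = aa XOR 65 = cf

ece0b9c7d8bd525804cf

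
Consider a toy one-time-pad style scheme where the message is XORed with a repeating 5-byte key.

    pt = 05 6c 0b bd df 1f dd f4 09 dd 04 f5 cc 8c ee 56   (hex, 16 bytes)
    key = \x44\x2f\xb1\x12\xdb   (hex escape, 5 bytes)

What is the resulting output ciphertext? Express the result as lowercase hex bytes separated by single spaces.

The 5-byte key repeats, so the effective keystream is 44 2f b1 12 db 44 2f b1 12 db 44 2f b1 12 db 44.
byte 0: 05 xor 44 = 41
byte 1: 6c xor 2f = 43
byte 2: 0b xor b1 = ba
byte 3: bd xor 12 = af
byte 4: df xor db = 04
byte 5: 1f xor 44 = 5b
byte 6: dd xor 2f = f2
byte 7: f4 xor b1 = 45
byte 8: 09 xor 12 = 1b
byte 9: dd xor db = 06
byte 10: 04 xor 44 = 40
byte 11: f5 xor 2f = da
byte 12: cc xor b1 = 7d
byte 13: 8c xor 12 = 9e
byte 14: ee xor db = 35
byte 15: 56 xor 44 = 12

41 43 ba af 04 5b f2 45 1b 06 40 da 7d 9e 35 12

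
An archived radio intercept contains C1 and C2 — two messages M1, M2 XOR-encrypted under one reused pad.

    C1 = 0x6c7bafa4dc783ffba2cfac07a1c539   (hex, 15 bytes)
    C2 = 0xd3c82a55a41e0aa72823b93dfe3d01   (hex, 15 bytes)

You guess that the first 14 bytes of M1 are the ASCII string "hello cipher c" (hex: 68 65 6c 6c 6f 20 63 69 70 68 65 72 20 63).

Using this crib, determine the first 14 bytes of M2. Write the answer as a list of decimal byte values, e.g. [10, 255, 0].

First, C1 ⊕ C2 = (M1 ⊕ K) ⊕ (M2 ⊕ K) = M1 ⊕ M2, so the key drops out. Then M2 = (M1 ⊕ M2) ⊕ M1 over the first 14 bytes.
byte 0: (6c ⊕ d3) ⊕ 68 = bf ⊕ 68 = d7
byte 1: (7b ⊕ c8) ⊕ 65 = b3 ⊕ 65 = d6
byte 2: (af ⊕ 2a) ⊕ 6c = 85 ⊕ 6c = e9
byte 3: (a4 ⊕ 55) ⊕ 6c = f1 ⊕ 6c = 9d
byte 4: (dc ⊕ a4) ⊕ 6f = 78 ⊕ 6f = 17
byte 5: (78 ⊕ 1e) ⊕ 20 = 66 ⊕ 20 = 46
byte 6: (3f ⊕ 0a) ⊕ 63 = 35 ⊕ 63 = 56
byte 7: (fb ⊕ a7) ⊕ 69 = 5c ⊕ 69 = 35
byte 8: (a2 ⊕ 28) ⊕ 70 = 8a ⊕ 70 = fa
byte 9: (cf ⊕ 23) ⊕ 68 = ec ⊕ 68 = 84
byte 10: (ac ⊕ b9) ⊕ 65 = 15 ⊕ 65 = 70
byte 11: (07 ⊕ 3d) ⊕ 72 = 3a ⊕ 72 = 48
byte 12: (a1 ⊕ fe) ⊕ 20 = 5f ⊕ 20 = 7f
byte 13: (c5 ⊕ 3d) ⊕ 63 = f8 ⊕ 63 = 9b

[215, 214, 233, 157, 23, 70, 86, 53, 250, 132, 112, 72, 127, 155]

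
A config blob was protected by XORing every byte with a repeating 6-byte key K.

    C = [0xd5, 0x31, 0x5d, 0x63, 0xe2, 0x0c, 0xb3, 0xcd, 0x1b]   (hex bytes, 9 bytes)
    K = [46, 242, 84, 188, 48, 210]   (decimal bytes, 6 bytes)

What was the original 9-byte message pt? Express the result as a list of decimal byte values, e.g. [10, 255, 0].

[251, 195, 9, 223, 210, 222, 157, 63, 79]

The 6-byte key repeats, so the effective keystream is 2e f2 54 bc 30 d2 2e f2 54.
byte 0: 11010101 ^ 00101110 = 11111011
byte 1: 00110001 ^ 11110010 = 11000011
byte 2: 01011101 ^ 01010100 = 00001001
byte 3: 01100011 ^ 10111100 = 11011111
byte 4: 11100010 ^ 00110000 = 11010010
byte 5: 00001100 ^ 11010010 = 11011110
byte 6: 10110011 ^ 00101110 = 10011101
byte 7: 11001101 ^ 11110010 = 00111111
byte 8: 00011011 ^ 01010100 = 01001111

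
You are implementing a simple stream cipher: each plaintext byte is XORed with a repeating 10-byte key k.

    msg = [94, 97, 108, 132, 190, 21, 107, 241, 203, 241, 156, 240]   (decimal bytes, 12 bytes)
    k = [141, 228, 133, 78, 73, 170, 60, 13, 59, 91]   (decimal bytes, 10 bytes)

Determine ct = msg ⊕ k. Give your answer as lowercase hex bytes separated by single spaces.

The 10-byte key repeats, so the effective keystream is 8d e4 85 4e 49 aa 3c 0d 3b 5b 8d e4.
byte 0: 01011110 ⊕ 10001101 = 11010011
byte 1: 01100001 ⊕ 11100100 = 10000101
byte 2: 01101100 ⊕ 10000101 = 11101001
byte 3: 10000100 ⊕ 01001110 = 11001010
byte 4: 10111110 ⊕ 01001001 = 11110111
byte 5: 00010101 ⊕ 10101010 = 10111111
byte 6: 01101011 ⊕ 00111100 = 01010111
byte 7: 11110001 ⊕ 00001101 = 11111100
byte 8: 11001011 ⊕ 00111011 = 11110000
byte 9: 11110001 ⊕ 01011011 = 10101010
byte 10: 10011100 ⊕ 10001101 = 00010001
byte 11: 11110000 ⊕ 11100100 = 00010100

d3 85 e9 ca f7 bf 57 fc f0 aa 11 14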